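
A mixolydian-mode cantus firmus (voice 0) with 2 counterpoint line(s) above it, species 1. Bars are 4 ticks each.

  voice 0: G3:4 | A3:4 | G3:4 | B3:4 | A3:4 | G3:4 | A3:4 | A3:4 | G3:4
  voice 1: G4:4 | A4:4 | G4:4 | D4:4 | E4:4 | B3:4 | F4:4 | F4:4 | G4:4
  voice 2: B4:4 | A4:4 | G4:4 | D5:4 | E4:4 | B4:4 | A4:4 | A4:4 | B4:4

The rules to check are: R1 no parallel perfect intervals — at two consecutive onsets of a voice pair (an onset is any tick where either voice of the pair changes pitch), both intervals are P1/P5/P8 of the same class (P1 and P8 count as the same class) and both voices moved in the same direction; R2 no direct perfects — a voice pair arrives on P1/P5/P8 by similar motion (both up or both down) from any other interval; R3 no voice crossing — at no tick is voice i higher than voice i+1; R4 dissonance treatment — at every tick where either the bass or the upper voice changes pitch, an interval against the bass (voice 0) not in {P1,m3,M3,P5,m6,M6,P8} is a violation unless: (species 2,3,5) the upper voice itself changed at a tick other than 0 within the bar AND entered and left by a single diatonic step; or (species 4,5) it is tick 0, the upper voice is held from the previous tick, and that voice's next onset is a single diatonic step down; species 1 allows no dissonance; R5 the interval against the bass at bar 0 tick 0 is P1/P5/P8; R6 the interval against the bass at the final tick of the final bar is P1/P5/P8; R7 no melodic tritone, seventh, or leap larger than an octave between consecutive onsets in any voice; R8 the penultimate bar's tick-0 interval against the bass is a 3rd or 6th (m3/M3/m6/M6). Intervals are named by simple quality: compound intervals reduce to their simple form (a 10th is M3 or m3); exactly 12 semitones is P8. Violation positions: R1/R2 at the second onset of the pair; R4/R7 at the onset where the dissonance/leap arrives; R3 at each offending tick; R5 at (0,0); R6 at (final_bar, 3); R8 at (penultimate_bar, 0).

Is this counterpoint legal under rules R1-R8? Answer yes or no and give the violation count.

bar 0: v0=G3 v1=G4 v2=B4 (M3)
bar 1: v0=A3 v1=A4 v2=A4 (P8)
bar 2: v0=G3 v1=G4 v2=G4 (P8)
bar 3: v0=B3 v1=D4 v2=D5 (m3)
bar 4: v0=A3 v1=E4 v2=E4 (P5)
bar 5: v0=G3 v1=B3 v2=B4 (M3)
bar 6: v0=A3 v1=F4 v2=A4 (P8)
bar 7: v0=A3 v1=F4 v2=A4 (P8)
bar 8: v0=G3 v1=G4 v2=B4 (M3)
  R5 @ bar0.0: opens on M3
  R1 @ bar1.0: G3/G4 P8 -> A3/A4 P8 similar
  R1 @ bar2.0: A3/A4 P8 -> G3/G4 P8 similar
  R1 @ bar2.0: A3/A4 P8 -> G3/G4 P8 similar
  R1 @ bar2.0: A4/A4 P1 -> G4/G4 P1 similar
  R2 @ bar4.0: B3/D5 m3 -> A3/E4 P5 similar
  R7 @ bar4.0: D5->E4 leap 10st
  R7 @ bar6.0: B3->F4 leap 6st
  R8 @ bar7.0: penult P8 not 3rd/6th
  R6 @ bar8.3: closes on M3

No (10 violations)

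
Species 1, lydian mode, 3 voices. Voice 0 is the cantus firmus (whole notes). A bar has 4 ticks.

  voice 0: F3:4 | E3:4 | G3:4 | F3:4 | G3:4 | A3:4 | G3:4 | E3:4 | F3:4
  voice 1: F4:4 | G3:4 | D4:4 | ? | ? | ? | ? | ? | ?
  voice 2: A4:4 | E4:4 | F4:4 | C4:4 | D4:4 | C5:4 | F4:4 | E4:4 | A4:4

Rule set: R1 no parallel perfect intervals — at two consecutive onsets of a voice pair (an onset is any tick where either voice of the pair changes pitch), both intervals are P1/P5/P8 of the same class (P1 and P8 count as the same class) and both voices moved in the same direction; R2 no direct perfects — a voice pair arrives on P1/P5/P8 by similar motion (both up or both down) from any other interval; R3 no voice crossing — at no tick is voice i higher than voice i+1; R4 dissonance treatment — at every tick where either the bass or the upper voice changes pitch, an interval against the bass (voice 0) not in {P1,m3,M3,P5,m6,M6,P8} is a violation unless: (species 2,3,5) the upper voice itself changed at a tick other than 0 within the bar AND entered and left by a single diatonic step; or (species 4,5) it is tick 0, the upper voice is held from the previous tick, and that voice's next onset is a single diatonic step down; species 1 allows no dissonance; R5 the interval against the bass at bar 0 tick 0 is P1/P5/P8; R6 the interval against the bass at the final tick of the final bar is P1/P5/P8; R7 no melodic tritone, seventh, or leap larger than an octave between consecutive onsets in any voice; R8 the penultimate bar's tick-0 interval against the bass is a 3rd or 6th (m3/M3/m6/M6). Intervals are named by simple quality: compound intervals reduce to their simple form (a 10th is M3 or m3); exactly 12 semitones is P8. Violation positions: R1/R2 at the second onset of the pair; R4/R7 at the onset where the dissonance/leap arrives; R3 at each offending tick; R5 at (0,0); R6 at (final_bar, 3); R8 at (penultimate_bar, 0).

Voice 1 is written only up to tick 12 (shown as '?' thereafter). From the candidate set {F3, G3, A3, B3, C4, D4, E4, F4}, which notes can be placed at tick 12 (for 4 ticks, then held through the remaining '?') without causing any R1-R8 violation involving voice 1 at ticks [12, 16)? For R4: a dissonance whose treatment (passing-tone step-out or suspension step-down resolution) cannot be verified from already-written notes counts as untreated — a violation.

F3: violates R2
G3: violates R4
A3: legal
B3: violates R4
C4: violates R1,R2
D4: violates R3
E4: violates R3,R4
F4: violates R3

{A3}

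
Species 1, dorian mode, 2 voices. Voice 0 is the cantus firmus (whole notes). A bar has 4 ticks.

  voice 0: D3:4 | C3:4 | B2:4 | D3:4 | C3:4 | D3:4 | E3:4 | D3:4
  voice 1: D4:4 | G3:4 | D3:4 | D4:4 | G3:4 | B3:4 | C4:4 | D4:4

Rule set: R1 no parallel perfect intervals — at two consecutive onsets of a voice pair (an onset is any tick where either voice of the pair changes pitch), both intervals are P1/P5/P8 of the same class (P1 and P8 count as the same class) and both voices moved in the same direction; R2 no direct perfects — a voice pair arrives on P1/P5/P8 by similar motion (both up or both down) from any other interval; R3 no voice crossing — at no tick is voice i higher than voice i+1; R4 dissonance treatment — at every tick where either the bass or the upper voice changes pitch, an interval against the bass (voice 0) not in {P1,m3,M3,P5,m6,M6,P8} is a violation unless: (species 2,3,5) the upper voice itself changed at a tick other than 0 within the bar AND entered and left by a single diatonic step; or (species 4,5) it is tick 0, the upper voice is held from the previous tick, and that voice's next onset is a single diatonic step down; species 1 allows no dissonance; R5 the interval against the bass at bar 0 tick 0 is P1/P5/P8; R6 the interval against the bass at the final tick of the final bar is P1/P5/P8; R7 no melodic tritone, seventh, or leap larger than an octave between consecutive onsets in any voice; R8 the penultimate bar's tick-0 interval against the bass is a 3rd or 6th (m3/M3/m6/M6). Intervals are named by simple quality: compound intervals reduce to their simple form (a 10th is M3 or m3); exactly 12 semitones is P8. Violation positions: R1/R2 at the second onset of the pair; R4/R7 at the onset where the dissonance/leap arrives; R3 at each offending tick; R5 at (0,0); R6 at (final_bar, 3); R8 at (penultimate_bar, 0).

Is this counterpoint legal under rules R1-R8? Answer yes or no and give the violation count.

No (3 violations)

bar 0: v0=D3 v1=D4 (P8)
bar 1: v0=C3 v1=G3 (P5)
bar 2: v0=B2 v1=D3 (m3)
bar 3: v0=D3 v1=D4 (P8)
bar 4: v0=C3 v1=G3 (P5)
bar 5: v0=D3 v1=B3 (M6)
bar 6: v0=E3 v1=C4 (m6)
bar 7: v0=D3 v1=D4 (P8)
  R2 @ bar1.0: D3/D4 P8 -> C3/G3 P5 similar
  R2 @ bar3.0: B2/D3 m3 -> D3/D4 P8 similar
  R2 @ bar4.0: D3/D4 P8 -> C3/G3 P5 similar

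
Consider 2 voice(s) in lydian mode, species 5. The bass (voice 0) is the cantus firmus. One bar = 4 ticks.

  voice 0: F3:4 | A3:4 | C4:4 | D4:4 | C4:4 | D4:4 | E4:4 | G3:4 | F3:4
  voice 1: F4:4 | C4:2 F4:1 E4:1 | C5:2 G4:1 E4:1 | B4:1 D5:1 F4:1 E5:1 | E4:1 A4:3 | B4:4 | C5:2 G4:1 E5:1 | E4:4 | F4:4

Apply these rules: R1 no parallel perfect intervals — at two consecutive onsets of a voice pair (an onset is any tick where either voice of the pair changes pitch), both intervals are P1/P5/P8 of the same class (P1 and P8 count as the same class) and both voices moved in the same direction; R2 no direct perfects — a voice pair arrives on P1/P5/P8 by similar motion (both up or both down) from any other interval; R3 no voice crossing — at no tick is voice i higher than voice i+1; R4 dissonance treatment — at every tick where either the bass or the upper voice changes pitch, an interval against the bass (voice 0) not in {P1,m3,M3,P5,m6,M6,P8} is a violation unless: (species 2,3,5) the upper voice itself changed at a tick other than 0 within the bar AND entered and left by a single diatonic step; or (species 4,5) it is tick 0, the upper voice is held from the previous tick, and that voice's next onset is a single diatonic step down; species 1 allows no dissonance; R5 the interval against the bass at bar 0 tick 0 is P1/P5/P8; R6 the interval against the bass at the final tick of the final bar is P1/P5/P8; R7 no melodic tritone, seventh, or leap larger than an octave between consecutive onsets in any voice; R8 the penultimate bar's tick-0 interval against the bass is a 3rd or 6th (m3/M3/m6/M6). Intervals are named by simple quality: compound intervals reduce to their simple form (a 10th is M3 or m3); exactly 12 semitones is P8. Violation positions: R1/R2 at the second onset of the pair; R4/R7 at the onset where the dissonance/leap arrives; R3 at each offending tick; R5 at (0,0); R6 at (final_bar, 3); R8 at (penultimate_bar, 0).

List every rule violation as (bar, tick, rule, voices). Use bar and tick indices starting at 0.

(2, 0, R2, (0, 1))
(3, 3, R4, (0, 1))
(3, 3, R7, (1,))

bar 0: v0=F3 v1=F4 downbeat P8
bar 1: v0=A3 v1=C4 downbeat m3
bar 2: v0=C4 v1=C5 downbeat P8
bar 3: v0=D4 v1=B4 downbeat M6
bar 4: v0=C4 v1=E4 downbeat M3
bar 5: v0=D4 v1=B4 downbeat M6
bar 6: v0=E4 v1=C5 downbeat m6
bar 7: v0=G3 v1=E4 downbeat M6
bar 8: v0=F3 v1=F4 downbeat P8
  -> R2 @ bar 2 tick 0 v(0, 1): A3/E4 P5 -> C4/C5 P8 similar
  -> R4 @ bar 3 tick 3 v(0, 1): D4/E5 M2 untreated
  -> R7 @ bar 3 tick 3 v(1,): F4->E5 leap 11st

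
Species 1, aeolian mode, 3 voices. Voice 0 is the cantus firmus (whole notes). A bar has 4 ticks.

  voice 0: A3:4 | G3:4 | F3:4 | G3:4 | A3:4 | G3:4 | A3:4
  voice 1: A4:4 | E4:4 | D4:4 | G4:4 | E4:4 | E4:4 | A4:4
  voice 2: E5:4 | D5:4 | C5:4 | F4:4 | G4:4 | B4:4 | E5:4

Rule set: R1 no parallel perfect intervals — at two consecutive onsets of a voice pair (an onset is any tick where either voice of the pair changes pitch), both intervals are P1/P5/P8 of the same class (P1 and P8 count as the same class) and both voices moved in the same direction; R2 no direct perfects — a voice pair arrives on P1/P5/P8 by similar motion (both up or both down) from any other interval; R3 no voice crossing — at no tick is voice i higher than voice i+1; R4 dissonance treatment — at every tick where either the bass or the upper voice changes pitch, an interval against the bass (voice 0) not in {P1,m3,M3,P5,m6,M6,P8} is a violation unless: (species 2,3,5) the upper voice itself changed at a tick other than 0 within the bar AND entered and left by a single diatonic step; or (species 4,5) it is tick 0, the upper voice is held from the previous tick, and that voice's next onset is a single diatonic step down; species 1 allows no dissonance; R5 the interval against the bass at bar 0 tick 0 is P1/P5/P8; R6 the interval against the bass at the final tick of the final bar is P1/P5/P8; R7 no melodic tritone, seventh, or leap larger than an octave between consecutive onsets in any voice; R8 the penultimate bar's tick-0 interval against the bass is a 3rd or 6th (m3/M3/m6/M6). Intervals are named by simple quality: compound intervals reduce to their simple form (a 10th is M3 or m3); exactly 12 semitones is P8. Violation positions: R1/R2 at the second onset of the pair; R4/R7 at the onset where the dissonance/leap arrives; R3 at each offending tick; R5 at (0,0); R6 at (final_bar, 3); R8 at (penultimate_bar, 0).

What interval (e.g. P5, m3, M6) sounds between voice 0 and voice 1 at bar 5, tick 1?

M6

voice 0=G3 voice 1=E4 -> M6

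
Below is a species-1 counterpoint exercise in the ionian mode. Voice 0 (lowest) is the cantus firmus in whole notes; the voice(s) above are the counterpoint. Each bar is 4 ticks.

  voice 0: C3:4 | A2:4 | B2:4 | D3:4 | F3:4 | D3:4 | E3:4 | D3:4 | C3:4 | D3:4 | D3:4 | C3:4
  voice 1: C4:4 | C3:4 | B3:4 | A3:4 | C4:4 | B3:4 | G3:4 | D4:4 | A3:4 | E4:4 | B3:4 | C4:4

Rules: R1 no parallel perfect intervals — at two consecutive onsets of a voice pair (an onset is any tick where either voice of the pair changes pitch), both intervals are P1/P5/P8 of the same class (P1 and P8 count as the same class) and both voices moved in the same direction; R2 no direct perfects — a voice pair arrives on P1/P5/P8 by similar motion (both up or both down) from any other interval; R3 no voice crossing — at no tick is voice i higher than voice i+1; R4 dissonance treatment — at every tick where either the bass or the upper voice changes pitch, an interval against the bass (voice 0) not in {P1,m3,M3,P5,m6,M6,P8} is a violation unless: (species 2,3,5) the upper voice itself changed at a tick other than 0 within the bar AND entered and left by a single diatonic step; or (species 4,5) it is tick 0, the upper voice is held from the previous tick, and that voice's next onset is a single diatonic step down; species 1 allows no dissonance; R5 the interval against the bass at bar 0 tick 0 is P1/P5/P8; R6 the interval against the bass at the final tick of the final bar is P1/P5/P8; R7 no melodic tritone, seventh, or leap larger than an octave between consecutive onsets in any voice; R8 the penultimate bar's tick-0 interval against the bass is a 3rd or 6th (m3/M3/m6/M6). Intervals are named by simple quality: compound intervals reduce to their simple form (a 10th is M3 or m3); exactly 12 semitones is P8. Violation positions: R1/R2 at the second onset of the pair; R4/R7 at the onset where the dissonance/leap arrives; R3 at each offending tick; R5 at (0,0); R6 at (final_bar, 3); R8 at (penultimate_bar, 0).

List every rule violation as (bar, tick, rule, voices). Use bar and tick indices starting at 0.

bar 0: v0=C3 v1=C4 downbeat P8
bar 1: v0=A2 v1=C3 downbeat m3
bar 2: v0=B2 v1=B3 downbeat P8
bar 3: v0=D3 v1=A3 downbeat P5
bar 4: v0=F3 v1=C4 downbeat P5
bar 5: v0=D3 v1=B3 downbeat M6
bar 6: v0=E3 v1=G3 downbeat m3
bar 7: v0=D3 v1=D4 downbeat P8
bar 8: v0=C3 v1=A3 downbeat M6
bar 9: v0=D3 v1=E4 downbeat M2
bar 10: v0=D3 v1=B3 downbeat M6
bar 11: v0=C3 v1=C4 downbeat P8
  -> R2 @ bar 2 tick 0 v(0, 1): A2/C3 m3 -> B2/B3 P8 similar
  -> R7 @ bar 2 tick 0 v(1,): C3->B3 leap 11st
  -> R1 @ bar 4 tick 0 v(0, 1): D3/A3 P5 -> F3/C4 P5 similar
  -> R4 @ bar 9 tick 0 v(0, 1): D3/E4 M2 untreated

(2, 0, R2, (0, 1))
(2, 0, R7, (1,))
(4, 0, R1, (0, 1))
(9, 0, R4, (0, 1))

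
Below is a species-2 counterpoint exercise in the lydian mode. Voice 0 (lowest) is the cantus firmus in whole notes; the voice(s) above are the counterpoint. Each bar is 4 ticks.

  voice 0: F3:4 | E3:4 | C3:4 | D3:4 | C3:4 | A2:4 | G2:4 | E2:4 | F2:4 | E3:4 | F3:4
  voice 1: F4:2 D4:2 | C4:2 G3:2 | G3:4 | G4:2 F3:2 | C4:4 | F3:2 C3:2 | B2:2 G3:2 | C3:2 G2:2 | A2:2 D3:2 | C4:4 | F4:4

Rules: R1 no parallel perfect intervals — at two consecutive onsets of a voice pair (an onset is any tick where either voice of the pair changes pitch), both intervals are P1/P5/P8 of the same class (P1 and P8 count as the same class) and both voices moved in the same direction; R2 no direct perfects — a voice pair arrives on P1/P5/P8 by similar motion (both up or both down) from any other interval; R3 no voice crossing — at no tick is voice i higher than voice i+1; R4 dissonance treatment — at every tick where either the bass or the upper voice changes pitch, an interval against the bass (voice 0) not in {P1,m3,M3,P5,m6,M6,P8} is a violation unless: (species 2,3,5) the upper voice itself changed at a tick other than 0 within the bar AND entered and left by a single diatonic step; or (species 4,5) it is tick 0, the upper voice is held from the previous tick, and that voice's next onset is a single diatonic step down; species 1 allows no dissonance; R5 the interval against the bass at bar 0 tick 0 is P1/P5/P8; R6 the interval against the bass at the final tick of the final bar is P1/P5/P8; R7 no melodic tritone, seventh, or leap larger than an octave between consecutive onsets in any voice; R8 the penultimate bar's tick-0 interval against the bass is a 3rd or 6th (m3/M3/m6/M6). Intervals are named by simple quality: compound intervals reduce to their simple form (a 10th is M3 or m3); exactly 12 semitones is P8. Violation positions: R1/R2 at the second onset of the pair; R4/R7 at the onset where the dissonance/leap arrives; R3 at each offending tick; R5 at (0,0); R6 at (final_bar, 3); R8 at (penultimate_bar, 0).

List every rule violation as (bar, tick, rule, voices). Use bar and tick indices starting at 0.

bar 0: v0=F3 v1=F4 downbeat P8
bar 1: v0=E3 v1=C4 downbeat m6
bar 2: v0=C3 v1=G3 downbeat P5
bar 3: v0=D3 v1=G4 downbeat P4
bar 4: v0=C3 v1=C4 downbeat P8
bar 5: v0=A2 v1=F3 downbeat m6
bar 6: v0=G2 v1=B2 downbeat M3
bar 7: v0=E2 v1=C3 downbeat m6
bar 8: v0=F2 v1=A2 downbeat M3
bar 9: v0=E3 v1=C4 downbeat m6
bar 10: v0=F3 v1=F4 downbeat P8
  -> R4 @ bar 3 tick 0 v(0, 1): D3/G4 P4 untreated
  -> R7 @ bar 3 tick 2 v(1,): G4->F3 leap 14st
  -> R7 @ bar 9 tick 0 v(0,): F2->E3 leap 11st
  -> R7 @ bar 9 tick 0 v(1,): D3->C4 leap 10st
  -> R2 @ bar 10 tick 0 v(0, 1): E3/C4 m6 -> F3/F4 P8 similar

(3, 0, R4, (0, 1))
(3, 2, R7, (1,))
(9, 0, R7, (0,))
(9, 0, R7, (1,))
(10, 0, R2, (0, 1))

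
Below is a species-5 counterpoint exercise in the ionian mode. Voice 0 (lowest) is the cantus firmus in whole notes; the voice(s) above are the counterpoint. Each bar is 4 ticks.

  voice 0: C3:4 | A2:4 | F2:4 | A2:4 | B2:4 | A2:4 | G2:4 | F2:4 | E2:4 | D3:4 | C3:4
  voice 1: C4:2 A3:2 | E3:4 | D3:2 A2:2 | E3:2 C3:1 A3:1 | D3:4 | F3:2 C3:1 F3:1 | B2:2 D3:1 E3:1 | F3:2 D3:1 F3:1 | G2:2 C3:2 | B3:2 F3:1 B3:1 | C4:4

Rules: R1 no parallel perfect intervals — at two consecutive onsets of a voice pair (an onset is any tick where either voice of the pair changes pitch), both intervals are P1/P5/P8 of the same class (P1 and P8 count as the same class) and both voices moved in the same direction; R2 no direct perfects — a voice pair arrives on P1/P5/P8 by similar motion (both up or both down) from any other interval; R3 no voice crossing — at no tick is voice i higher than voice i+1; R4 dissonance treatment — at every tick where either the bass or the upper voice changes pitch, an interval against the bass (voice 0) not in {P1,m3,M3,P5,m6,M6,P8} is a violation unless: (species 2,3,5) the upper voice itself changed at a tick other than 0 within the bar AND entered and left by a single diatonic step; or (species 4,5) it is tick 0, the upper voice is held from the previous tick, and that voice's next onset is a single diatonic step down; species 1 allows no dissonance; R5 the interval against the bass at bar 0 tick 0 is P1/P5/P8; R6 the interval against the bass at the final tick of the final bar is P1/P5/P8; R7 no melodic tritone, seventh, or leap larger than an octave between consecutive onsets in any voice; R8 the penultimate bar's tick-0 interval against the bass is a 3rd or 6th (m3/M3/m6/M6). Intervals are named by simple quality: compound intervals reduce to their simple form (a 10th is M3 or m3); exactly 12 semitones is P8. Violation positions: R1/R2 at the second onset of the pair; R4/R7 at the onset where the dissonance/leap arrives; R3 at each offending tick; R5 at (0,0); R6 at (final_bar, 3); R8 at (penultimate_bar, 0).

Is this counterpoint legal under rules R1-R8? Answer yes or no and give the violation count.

No (8 violations)

bar 0: v0=C3 v1=C4 (P8)
bar 1: v0=A2 v1=E3 (P5)
bar 2: v0=F2 v1=D3 (M6)
bar 3: v0=A2 v1=E3 (P5)
bar 4: v0=B2 v1=D3 (m3)
bar 5: v0=A2 v1=F3 (m6)
bar 6: v0=G2 v1=B2 (M3)
bar 7: v0=F2 v1=F3 (P8)
bar 8: v0=E2 v1=G2 (m3)
bar 9: v0=D3 v1=B3 (M6)
bar 10: v0=C3 v1=C4 (P8)
  R2 @ bar1.0: C3/A3 M6 -> A2/E3 P5 similar
  R2 @ bar3.0: F2/A2 M3 -> A2/E3 P5 similar
  R7 @ bar6.0: F3->B2 leap 6st
  R7 @ bar8.0: F3->G2 leap 10st
  R7 @ bar9.0: E2->D3 leap 10st
  R7 @ bar9.0: C3->B3 leap 11st
  R7 @ bar9.2: B3->F3 leap 6st
  R7 @ bar9.3: F3->B3 leap 6st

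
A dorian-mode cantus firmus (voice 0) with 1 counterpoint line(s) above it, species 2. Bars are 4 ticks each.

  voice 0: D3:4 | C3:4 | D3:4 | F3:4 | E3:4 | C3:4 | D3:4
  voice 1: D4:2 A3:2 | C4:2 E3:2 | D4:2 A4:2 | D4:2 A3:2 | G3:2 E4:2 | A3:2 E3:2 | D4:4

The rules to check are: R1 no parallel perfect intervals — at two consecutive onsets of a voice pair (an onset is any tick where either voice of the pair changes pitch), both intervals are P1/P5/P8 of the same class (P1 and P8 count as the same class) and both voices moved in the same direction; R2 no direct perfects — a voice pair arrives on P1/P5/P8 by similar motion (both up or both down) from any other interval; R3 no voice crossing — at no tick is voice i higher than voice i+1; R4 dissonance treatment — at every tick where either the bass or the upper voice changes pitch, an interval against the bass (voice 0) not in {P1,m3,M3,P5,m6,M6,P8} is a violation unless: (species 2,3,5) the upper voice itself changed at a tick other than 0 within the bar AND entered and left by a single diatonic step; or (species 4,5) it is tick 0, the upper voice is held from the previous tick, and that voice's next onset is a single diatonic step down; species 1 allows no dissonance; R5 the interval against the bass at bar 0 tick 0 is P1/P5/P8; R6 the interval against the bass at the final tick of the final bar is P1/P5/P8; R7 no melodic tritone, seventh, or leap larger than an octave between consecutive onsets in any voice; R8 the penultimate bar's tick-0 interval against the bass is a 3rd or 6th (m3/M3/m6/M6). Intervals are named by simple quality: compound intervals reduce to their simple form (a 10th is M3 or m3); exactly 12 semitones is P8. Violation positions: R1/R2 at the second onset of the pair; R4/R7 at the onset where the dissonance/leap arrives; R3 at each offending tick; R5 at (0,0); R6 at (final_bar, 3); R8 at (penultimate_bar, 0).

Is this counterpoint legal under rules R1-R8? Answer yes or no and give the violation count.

bar 0: v0=D3 v1=D4 (P8)
bar 1: v0=C3 v1=C4 (P8)
bar 2: v0=D3 v1=D4 (P8)
bar 3: v0=F3 v1=D4 (M6)
bar 4: v0=E3 v1=G3 (m3)
bar 5: v0=C3 v1=A3 (M6)
bar 6: v0=D3 v1=D4 (P8)
  R2 @ bar2.0: C3/E3 M3 -> D3/D4 P8 similar
  R7 @ bar2.0: E3->D4 leap 10st
  R2 @ bar6.0: C3/E3 M3 -> D3/D4 P8 similar
  R7 @ bar6.0: E3->D4 leap 10st

No (4 violations)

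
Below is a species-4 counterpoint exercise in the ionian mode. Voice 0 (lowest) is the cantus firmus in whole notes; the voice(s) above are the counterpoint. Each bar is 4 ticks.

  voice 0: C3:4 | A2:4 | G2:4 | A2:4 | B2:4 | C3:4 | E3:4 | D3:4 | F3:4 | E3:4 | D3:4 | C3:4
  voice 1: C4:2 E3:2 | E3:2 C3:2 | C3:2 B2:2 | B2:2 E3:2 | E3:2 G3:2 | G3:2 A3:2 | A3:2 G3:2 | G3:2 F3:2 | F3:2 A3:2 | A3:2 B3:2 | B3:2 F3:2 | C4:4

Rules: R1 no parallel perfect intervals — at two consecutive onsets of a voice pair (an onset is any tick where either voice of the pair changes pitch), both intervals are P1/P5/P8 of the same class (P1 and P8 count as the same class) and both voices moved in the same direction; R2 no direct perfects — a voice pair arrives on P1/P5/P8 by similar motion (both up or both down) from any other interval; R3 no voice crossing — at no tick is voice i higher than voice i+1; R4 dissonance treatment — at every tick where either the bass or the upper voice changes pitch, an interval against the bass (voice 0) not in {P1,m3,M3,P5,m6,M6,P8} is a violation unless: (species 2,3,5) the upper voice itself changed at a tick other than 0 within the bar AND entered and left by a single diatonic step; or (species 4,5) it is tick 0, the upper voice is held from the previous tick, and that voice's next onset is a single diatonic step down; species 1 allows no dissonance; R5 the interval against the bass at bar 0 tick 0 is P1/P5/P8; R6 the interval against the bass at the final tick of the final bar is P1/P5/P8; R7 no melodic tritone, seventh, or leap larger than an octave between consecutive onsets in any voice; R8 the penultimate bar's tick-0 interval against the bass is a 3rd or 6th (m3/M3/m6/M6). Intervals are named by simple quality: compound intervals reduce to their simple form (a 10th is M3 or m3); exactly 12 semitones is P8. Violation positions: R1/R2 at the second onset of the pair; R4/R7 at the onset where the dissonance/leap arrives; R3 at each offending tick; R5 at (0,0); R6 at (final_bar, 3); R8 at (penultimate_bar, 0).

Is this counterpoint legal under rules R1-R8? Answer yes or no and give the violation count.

bar 0: v0=C3 v1=C4 (P8)
bar 1: v0=A2 v1=E3 (P5)
bar 2: v0=G2 v1=C3 (P4)
bar 3: v0=A2 v1=B2 (M2)
bar 4: v0=B2 v1=E3 (P4)
bar 5: v0=C3 v1=G3 (P5)
bar 6: v0=E3 v1=A3 (P4)
bar 7: v0=D3 v1=G3 (P4)
bar 8: v0=F3 v1=F3 (P1)
bar 9: v0=E3 v1=A3 (P4)
bar 10: v0=D3 v1=B3 (M6)
bar 11: v0=C3 v1=C4 (P8)
  R4 @ bar3.0: A2/B2 M2 untreated
  R4 @ bar4.0: B2/E3 P4 untreated
  R4 @ bar9.0: E3/A3 P4 untreated
  R7 @ bar10.2: B3->F3 leap 6st

No (4 violations)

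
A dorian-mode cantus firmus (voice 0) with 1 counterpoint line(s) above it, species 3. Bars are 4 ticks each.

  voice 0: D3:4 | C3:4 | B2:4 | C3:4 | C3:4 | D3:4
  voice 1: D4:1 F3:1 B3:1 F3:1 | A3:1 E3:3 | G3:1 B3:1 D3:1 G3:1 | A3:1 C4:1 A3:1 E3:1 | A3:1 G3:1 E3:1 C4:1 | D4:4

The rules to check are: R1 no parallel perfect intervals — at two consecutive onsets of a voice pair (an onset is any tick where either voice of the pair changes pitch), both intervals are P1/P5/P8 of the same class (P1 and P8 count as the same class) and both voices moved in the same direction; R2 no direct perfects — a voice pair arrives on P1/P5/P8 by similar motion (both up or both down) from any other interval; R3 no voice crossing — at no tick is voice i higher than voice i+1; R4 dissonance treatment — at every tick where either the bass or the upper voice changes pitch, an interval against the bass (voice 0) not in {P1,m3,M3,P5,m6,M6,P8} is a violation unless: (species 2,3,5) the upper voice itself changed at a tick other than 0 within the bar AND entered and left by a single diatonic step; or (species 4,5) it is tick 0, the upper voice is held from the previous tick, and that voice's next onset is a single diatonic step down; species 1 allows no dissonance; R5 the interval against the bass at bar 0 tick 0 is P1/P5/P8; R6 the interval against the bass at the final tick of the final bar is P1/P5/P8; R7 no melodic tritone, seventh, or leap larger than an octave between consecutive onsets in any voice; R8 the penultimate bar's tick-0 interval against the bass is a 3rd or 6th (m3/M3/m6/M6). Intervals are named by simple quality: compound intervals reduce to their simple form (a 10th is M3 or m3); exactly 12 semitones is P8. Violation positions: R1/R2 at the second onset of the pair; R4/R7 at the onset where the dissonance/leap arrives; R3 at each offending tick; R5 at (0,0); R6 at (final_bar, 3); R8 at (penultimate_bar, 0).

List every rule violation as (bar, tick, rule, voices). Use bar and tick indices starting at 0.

bar 0: v0=D3 v1=D4 downbeat P8
bar 1: v0=C3 v1=A3 downbeat M6
bar 2: v0=B2 v1=G3 downbeat m6
bar 3: v0=C3 v1=A3 downbeat M6
bar 4: v0=C3 v1=A3 downbeat M6
bar 5: v0=D3 v1=D4 downbeat P8
  -> R7 @ bar 0 tick 2 v(1,): F3->B3 leap 6st
  -> R7 @ bar 0 tick 3 v(1,): B3->F3 leap 6st
  -> R1 @ bar 5 tick 0 v(0, 1): C3/C4 P8 -> D3/D4 P8 similar

(0, 2, R7, (1,))
(0, 3, R7, (1,))
(5, 0, R1, (0, 1))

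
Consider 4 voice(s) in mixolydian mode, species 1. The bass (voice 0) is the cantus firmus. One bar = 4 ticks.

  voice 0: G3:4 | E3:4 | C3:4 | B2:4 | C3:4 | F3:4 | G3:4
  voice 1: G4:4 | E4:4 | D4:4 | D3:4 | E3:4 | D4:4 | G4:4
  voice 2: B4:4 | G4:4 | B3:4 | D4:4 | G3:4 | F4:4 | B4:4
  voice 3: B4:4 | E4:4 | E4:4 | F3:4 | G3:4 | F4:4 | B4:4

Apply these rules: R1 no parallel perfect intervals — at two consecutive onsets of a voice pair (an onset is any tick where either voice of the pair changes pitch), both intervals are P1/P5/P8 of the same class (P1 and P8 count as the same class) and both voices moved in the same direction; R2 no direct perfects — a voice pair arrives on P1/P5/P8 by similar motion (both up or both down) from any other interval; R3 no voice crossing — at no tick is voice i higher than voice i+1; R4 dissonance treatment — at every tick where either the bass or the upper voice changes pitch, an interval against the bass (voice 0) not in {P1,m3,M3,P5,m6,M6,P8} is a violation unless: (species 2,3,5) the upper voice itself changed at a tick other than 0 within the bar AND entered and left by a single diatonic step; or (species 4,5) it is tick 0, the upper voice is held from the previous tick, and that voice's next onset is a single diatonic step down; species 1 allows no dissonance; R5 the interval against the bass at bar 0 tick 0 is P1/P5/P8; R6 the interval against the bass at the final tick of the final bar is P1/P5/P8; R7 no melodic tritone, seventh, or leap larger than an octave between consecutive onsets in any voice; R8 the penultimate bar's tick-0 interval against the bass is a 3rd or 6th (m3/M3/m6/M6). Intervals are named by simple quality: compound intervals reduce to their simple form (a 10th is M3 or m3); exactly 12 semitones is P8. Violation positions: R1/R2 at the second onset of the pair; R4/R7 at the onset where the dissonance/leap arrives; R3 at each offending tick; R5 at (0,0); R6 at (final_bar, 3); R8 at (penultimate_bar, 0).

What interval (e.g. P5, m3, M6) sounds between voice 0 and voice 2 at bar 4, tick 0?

voice 0=C3 voice 2=G3 -> P5

P5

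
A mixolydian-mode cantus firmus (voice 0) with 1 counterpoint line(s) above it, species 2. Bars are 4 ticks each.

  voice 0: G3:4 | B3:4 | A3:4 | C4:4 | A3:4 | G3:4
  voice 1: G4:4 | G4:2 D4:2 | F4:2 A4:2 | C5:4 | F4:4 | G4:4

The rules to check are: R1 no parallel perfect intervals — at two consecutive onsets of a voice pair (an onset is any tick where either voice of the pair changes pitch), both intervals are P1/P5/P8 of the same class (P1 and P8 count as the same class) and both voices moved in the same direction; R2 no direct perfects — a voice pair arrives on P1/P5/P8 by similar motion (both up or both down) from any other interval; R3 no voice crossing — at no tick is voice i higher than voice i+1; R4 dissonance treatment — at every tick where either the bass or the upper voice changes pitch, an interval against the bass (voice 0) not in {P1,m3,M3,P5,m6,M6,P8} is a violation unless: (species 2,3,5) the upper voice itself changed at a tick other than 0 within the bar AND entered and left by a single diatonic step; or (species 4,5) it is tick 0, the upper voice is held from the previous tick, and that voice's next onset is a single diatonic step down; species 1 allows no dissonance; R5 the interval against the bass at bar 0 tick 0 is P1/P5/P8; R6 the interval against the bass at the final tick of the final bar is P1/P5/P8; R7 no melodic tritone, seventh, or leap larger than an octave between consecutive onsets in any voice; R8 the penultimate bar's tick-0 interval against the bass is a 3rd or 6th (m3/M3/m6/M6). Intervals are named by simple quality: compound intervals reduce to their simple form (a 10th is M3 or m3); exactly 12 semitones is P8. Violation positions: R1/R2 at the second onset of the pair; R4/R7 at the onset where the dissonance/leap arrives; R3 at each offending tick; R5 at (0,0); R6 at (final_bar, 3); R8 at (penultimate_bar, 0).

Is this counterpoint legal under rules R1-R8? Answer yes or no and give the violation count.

bar 0: v0=G3 v1=G4 (P8)
bar 1: v0=B3 v1=G4 (m6)
bar 2: v0=A3 v1=F4 (m6)
bar 3: v0=C4 v1=C5 (P8)
bar 4: v0=A3 v1=F4 (m6)
bar 5: v0=G3 v1=G4 (P8)
  R1 @ bar3.0: A3/A4 P8 -> C4/C5 P8 similar

No (1 violations)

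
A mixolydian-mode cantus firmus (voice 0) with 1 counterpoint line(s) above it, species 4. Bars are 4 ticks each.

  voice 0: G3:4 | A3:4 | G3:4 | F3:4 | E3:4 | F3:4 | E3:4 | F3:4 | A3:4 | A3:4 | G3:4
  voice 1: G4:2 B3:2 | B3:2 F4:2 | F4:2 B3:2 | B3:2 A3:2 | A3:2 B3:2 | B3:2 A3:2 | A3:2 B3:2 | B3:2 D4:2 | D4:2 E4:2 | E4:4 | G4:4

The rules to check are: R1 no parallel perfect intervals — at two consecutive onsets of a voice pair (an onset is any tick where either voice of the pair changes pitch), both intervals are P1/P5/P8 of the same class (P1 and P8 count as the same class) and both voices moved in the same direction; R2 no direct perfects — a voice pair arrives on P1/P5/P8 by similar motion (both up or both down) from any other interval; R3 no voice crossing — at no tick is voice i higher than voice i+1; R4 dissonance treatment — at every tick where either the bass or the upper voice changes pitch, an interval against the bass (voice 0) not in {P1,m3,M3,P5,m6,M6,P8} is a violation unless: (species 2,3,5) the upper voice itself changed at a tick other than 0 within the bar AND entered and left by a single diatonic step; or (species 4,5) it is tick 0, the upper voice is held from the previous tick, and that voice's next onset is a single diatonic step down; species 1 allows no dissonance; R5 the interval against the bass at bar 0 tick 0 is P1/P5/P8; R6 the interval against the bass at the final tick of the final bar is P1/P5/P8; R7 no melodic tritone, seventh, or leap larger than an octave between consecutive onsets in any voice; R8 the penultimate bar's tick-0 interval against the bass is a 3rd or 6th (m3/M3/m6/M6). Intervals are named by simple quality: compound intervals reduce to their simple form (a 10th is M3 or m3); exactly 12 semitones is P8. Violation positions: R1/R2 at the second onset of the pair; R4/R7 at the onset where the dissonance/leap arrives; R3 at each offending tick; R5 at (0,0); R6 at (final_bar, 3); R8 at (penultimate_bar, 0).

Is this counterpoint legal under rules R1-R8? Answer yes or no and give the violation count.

No (9 violations)

bar 0: v0=G3 v1=G4 (P8)
bar 1: v0=A3 v1=B3 (M2)
bar 2: v0=G3 v1=F4 (m7)
bar 3: v0=F3 v1=B3 (TT)
bar 4: v0=E3 v1=A3 (P4)
bar 5: v0=F3 v1=B3 (TT)
bar 6: v0=E3 v1=A3 (P4)
bar 7: v0=F3 v1=B3 (TT)
bar 8: v0=A3 v1=D4 (P4)
bar 9: v0=A3 v1=E4 (P5)
bar 10: v0=G3 v1=G4 (P8)
  R4 @ bar1.0: A3/B3 M2 untreated
  R7 @ bar1.2: B3->F4 leap 6st
  R4 @ bar2.0: G3/F4 m7 untreated
  R7 @ bar2.2: F4->B3 leap 6st
  R4 @ bar4.0: E3/A3 P4 untreated
  R4 @ bar6.0: E3/A3 P4 untreated
  R4 @ bar7.0: F3/B3 TT untreated
  R4 @ bar8.0: A3/D4 P4 untreated
  R8 @ bar9.0: penult P5 not 3rd/6th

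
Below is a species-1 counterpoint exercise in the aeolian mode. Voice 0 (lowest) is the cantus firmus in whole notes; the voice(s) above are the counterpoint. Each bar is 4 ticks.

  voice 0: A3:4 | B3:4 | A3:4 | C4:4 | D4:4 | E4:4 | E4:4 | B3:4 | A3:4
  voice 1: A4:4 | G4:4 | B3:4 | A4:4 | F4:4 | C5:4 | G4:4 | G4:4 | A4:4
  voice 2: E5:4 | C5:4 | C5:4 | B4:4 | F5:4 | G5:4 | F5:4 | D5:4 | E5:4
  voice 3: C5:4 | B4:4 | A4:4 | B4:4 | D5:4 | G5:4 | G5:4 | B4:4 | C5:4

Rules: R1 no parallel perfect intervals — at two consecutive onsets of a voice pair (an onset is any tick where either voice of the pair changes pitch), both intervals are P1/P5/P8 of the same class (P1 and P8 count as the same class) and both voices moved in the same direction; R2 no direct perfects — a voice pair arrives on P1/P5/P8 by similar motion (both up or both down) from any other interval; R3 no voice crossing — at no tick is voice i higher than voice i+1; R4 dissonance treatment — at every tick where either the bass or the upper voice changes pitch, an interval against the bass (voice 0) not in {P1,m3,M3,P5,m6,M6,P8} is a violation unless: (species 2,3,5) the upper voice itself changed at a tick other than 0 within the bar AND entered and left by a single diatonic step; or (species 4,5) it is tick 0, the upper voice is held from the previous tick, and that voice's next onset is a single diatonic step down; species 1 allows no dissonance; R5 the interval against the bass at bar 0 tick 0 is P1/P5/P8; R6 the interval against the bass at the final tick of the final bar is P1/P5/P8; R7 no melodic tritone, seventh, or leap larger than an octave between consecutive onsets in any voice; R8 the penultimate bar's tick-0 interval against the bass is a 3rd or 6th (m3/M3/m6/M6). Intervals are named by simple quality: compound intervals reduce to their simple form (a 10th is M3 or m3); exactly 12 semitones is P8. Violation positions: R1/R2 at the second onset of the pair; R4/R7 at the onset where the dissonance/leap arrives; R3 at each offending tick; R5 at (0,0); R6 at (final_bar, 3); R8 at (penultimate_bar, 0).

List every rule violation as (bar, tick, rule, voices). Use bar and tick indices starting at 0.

(0, 0, R3, (2, 3))
(0, 0, R5, (0, 3))
(0, 1, R3, (2, 3))
(0, 2, R3, (2, 3))
(0, 3, R3, (2, 3))
(1, 0, R3, (2, 3))
(1, 0, R4, (0, 2))
(1, 1, R3, (2, 3))
(1, 2, R3, (2, 3))
(1, 3, R3, (2, 3))
(2, 0, R1, (0, 3))
(2, 0, R3, (2, 3))
(2, 0, R4, (0, 1))
(2, 1, R3, (2, 3))
(2, 2, R3, (2, 3))
(2, 3, R3, (2, 3))
(3, 0, R4, (0, 2))
(3, 0, R4, (0, 3))
(3, 0, R7, (1,))
(4, 0, R2, (0, 3))
(4, 0, R3, (2, 3))
(4, 0, R7, (2,))
(4, 1, R3, (2, 3))
(4, 2, R3, (2, 3))
(4, 3, R3, (2, 3))
(5, 0, R2, (1, 2))
(5, 0, R2, (1, 3))
(5, 0, R2, (2, 3))
(6, 0, R4, (0, 2))
(7, 0, R2, (0, 3))
(7, 0, R3, (2, 3))
(7, 0, R8, (0, 3))
(7, 1, R3, (2, 3))
(7, 2, R3, (2, 3))
(7, 3, R3, (2, 3))
(8, 0, R1, (1, 2))
(8, 0, R3, (2, 3))
(8, 1, R3, (2, 3))
(8, 2, R3, (2, 3))
(8, 3, R3, (2, 3))
(8, 3, R6, (0, 3))

bar 0: v0=A3 v1=A4 v2=E5 v3=C5 downbeat m3
bar 1: v0=B3 v1=G4 v2=C5 v3=B4 downbeat P8
bar 2: v0=A3 v1=B3 v2=C5 v3=A4 downbeat P8
bar 3: v0=C4 v1=A4 v2=B4 v3=B4 downbeat M7
bar 4: v0=D4 v1=F4 v2=F5 v3=D5 downbeat P8
bar 5: v0=E4 v1=C5 v2=G5 v3=G5 downbeat m3
bar 6: v0=E4 v1=G4 v2=F5 v3=G5 downbeat m3
bar 7: v0=B3 v1=G4 v2=D5 v3=B4 downbeat P8
bar 8: v0=A3 v1=A4 v2=E5 v3=C5 downbeat m3
  -> R3 @ bar 0 tick 0 v(2, 3): E5 above C5
  -> R5 @ bar 0 tick 0 v(0, 3): opens on m3
  -> R3 @ bar 0 tick 1 v(2, 3): E5 above C5
  -> R3 @ bar 0 tick 2 v(2, 3): E5 above C5
  -> R3 @ bar 0 tick 3 v(2, 3): E5 above C5
  -> R3 @ bar 1 tick 0 v(2, 3): C5 above B4
  -> R4 @ bar 1 tick 0 v(0, 2): B3/C5 m2 untreated
  -> R3 @ bar 1 tick 1 v(2, 3): C5 above B4
  -> R3 @ bar 1 tick 2 v(2, 3): C5 above B4
  -> R3 @ bar 1 tick 3 v(2, 3): C5 above B4
  -> R1 @ bar 2 tick 0 v(0, 3): B3/B4 P8 -> A3/A4 P8 similar
  -> R3 @ bar 2 tick 0 v(2, 3): C5 above A4
  -> R4 @ bar 2 tick 0 v(0, 1): A3/B3 M2 untreated
  -> R3 @ bar 2 tick 1 v(2, 3): C5 above A4
  -> R3 @ bar 2 tick 2 v(2, 3): C5 above A4
  -> R3 @ bar 2 tick 3 v(2, 3): C5 above A4
  -> R4 @ bar 3 tick 0 v(0, 2): C4/B4 M7 untreated
  -> R4 @ bar 3 tick 0 v(0, 3): C4/B4 M7 untreated
  -> R7 @ bar 3 tick 0 v(1,): B3->A4 leap 10st
  -> R2 @ bar 4 tick 0 v(0, 3): C4/B4 M7 -> D4/D5 P8 similar
  -> R3 @ bar 4 tick 0 v(2, 3): F5 above D5
  -> R7 @ bar 4 tick 0 v(2,): B4->F5 leap 6st
  -> R3 @ bar 4 tick 1 v(2, 3): F5 above D5
  -> R3 @ bar 4 tick 2 v(2, 3): F5 above D5
  -> R3 @ bar 4 tick 3 v(2, 3): F5 above D5
  -> R2 @ bar 5 tick 0 v(1, 2): F4/F5 P8 -> C5/G5 P5 similar
  -> R2 @ bar 5 tick 0 v(1, 3): F4/D5 M6 -> C5/G5 P5 similar
  -> R2 @ bar 5 tick 0 v(2, 3): F5/D5 m3 -> G5/G5 P1 similar
  -> R4 @ bar 6 tick 0 v(0, 2): E4/F5 m2 untreated
  -> R2 @ bar 7 tick 0 v(0, 3): E4/G5 m3 -> B3/B4 P8 similar
  -> R3 @ bar 7 tick 0 v(2, 3): D5 above B4
  -> R8 @ bar 7 tick 0 v(0, 3): penult P8 not 3rd/6th
  -> R3 @ bar 7 tick 1 v(2, 3): D5 above B4
  -> R3 @ bar 7 tick 2 v(2, 3): D5 above B4
  -> R3 @ bar 7 tick 3 v(2, 3): D5 above B4
  -> R1 @ bar 8 tick 0 v(1, 2): G4/D5 P5 -> A4/E5 P5 similar
  -> R3 @ bar 8 tick 0 v(2, 3): E5 above C5
  -> R3 @ bar 8 tick 1 v(2, 3): E5 above C5
  -> R3 @ bar 8 tick 2 v(2, 3): E5 above C5
  -> R3 @ bar 8 tick 3 v(2, 3): E5 above C5
  -> R6 @ bar 8 tick 3 v(0, 3): closes on m3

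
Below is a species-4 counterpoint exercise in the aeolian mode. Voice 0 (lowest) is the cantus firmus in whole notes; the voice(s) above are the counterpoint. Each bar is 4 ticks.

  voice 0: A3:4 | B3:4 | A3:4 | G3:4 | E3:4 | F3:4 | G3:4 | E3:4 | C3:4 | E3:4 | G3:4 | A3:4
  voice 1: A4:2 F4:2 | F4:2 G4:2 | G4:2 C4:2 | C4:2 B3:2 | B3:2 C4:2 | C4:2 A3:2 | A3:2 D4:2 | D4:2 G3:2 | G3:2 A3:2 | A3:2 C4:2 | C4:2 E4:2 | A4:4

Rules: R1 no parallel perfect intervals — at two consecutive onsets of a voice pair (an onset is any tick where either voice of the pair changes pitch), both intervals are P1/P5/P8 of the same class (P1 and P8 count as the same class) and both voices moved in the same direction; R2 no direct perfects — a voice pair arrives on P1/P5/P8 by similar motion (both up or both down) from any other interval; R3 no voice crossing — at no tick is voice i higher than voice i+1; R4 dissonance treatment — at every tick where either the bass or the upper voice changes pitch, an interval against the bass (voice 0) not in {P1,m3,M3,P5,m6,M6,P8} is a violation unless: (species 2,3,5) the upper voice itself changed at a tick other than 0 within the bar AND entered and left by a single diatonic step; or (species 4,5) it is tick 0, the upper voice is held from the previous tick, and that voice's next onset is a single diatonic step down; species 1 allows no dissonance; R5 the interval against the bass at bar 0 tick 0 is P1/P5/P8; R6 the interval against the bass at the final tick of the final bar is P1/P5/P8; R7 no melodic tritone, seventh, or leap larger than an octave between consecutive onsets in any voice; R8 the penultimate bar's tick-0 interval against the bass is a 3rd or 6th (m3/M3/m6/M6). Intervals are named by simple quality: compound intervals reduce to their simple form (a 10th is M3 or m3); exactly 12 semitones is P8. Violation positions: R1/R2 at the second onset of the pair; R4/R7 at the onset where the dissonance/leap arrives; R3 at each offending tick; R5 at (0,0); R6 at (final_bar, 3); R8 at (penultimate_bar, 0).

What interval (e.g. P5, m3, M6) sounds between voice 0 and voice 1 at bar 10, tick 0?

voice 0=G3 voice 1=C4 -> P4

P4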